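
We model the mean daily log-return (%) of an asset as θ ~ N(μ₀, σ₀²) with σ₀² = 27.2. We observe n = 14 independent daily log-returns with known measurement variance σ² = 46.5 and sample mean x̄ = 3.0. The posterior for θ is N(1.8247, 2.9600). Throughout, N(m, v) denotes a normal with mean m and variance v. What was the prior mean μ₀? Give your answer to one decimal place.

With known observation variance, the Normal–Normal posterior has precision τ_n = τ₀ + n/σ² and mean μ_n = (τ₀μ₀ + (n/σ²)x̄)/τ_n.
Here τ₀ = 1/27.2 = 0.036765 and τ_data = 14/46.5 = 0.301075, so τ_n = 0.337840.
Rearranging for μ₀: μ₀ = (μ_n·τ_n − τ_data·x̄)/τ₀ = (1.8247·0.337840 − 0.301075·3.0) / 0.036765 = -0.286768/0.036765 ≈ -7.8.

μ₀ = -7.8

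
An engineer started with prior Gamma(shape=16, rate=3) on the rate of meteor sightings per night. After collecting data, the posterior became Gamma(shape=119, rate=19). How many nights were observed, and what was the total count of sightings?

A Gamma(α, β) prior (rate parametrization) on a Poisson rate with n observations summing to S gives posterior Gamma(α+S, β+n).
Matching: Σxᵢ = 119 − 16 = 103 and n = 19 − 3 = 16.

n = 16 nights with total 103 sightings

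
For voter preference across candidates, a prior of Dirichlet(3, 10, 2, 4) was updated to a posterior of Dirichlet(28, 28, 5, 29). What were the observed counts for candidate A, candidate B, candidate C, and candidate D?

counts (25, 18, 3, 25)

For a Dirichlet(α) prior with multinomial counts c, the posterior is Dirichlet(α + c) componentwise.
Counts are posterior − prior componentwise: 28−3=25, 28−10=18, 5−2=3, 29−4=25.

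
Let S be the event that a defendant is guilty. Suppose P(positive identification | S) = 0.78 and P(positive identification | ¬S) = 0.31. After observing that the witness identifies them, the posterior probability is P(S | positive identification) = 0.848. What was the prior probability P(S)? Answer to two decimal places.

In odds form, posterior odds = prior odds × likelihood ratio, so prior odds = posterior odds ÷ LR.
Posterior odds = 0.848/(1−0.848) = 5.5789. LR = 0.78/0.31 = 2.5161.
Prior odds = 5.5789/2.5161 = 2.2173, so P(S) = 2.2173/(1+2.2173) ≈ 0.69.

P(S) = 0.69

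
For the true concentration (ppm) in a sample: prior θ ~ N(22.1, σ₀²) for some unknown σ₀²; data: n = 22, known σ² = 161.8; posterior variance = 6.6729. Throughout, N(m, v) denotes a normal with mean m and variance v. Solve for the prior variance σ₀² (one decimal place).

σ₀² = 72.0

For the Normal–Normal model with known σ², precisions add: τ_n = τ₀ + n/σ².
So 1/σ₀² = 1/6.6729 − 22/161.8 = 0.149860 − 0.135970 = 0.013890.
Hence σ₀² = 1/0.013890 ≈ 72.0.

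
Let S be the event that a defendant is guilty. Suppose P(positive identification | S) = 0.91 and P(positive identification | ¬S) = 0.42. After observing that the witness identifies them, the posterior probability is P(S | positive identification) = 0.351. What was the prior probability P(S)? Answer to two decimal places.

P(S) = 0.20

Bayes' rule in odds form gives O(S|E) = O(S)·[P(E|S)/P(E|¬S)], hence O(S) = O(S|E)/LR.
Posterior odds = 0.351/(1−0.351) = 0.5408. LR = 0.91/0.42 = 2.1667.
Prior odds = 0.5408/2.1667 = 0.2496, so P(S) = 0.2496/(1+0.2496) ≈ 0.20.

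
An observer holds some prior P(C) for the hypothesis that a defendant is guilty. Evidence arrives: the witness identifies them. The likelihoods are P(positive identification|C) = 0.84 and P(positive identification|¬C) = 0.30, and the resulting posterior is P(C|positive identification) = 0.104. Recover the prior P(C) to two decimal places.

Bayes' rule in odds form gives O(C|E) = O(C)·[P(E|C)/P(E|¬C)], hence O(C) = O(C|E)/LR.
Posterior odds = 0.104/(1−0.104) = 0.1161. LR = 0.84/0.30 = 2.8000.
Prior odds = 0.1161/2.8000 = 0.0415, so P(C) = 0.0415/(1+0.0415) ≈ 0.04.

P(C) = 0.04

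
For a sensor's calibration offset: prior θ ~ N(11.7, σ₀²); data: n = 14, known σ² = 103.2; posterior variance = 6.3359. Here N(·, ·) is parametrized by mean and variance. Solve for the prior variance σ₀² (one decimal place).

For the Normal–Normal model with known σ², precisions add: τ_n = τ₀ + n/σ².
So 1/σ₀² = 1/6.3359 − 14/103.2 = 0.157831 − 0.135659 = 0.022172.
Hence σ₀² = 1/0.022172 ≈ 45.1.

σ₀² = 45.1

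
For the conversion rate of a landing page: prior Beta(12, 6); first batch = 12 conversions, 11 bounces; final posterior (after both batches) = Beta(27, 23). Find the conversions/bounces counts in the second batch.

3 conversions and 6 bounces

Because Beta–binomial updating is additive in the counts, the combined data contributed (α_post−α_prior, β_post−β_prior) successes and failures.
Total across both batches: 27−12=15 conversions, 23−6=17 bounces.
Subtract the first batch: 15−12=3 conversions and 17−11=6 bounces.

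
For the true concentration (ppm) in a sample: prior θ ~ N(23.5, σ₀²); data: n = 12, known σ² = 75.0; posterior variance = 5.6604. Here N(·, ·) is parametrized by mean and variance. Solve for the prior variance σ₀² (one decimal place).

For the Normal–Normal model with known σ², precisions add: τ_n = τ₀ + n/σ².
So 1/σ₀² = 1/5.6604 − 12/75.0 = 0.176666 − 0.160000 = 0.016666.
Hence σ₀² = 1/0.016666 ≈ 60.0.

σ₀² = 60.0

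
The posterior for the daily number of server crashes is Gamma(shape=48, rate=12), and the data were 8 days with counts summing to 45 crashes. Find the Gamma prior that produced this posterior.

Gamma–Poisson conjugacy: posterior shape = α + Σxᵢ, posterior rate = β + n.
So α = 48 − 45 = 3 and β = 12 − 8 = 4.

Gamma(shape=3, rate=4)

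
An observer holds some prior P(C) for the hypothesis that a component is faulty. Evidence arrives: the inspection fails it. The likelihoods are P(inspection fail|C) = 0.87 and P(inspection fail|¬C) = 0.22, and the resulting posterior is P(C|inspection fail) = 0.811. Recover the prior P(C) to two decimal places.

In odds form, posterior odds = prior odds × likelihood ratio, so prior odds = posterior odds ÷ LR.
Posterior odds = 0.811/(1−0.811) = 4.2910. LR = 0.87/0.22 = 3.9545.
Prior odds = 4.2910/3.9545 = 1.0851, so P(C) = 1.0851/(1+1.0851) ≈ 0.52.

P(C) = 0.52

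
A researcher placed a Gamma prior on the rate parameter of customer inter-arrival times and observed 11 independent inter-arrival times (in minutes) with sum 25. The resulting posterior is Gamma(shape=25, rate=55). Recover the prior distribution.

Gamma–exponential conjugacy: posterior shape = α + n, posterior rate = β + Σtᵢ.
So α = 25 − 11 = 14 and β = 55 − 25 = 30.

Gamma(shape=14, rate=30)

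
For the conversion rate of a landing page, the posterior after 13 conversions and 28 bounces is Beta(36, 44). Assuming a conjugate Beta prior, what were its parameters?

Beta(23, 16)

Beta is conjugate to the binomial likelihood: posterior = Beta(α+s, β+f).
So α = 36 − 13 = 23 and β = 44 − 28 = 16.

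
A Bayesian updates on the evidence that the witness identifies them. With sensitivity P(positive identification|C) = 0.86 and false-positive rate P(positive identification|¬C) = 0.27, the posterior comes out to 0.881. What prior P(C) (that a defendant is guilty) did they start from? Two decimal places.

In odds form, posterior odds = prior odds × likelihood ratio, so prior odds = posterior odds ÷ LR.
Posterior odds = 0.881/(1−0.881) = 7.4034. LR = 0.86/0.27 = 3.1852.
Prior odds = 7.4034/3.1852 = 2.3243, so P(C) = 2.3243/(1+2.3243) ≈ 0.70.

P(C) = 0.70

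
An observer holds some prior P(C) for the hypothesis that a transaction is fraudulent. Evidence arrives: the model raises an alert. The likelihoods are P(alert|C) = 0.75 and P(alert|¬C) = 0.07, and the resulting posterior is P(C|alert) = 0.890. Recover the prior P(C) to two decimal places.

P(C) = 0.43

In odds form, posterior odds = prior odds × likelihood ratio, so prior odds = posterior odds ÷ LR.
Posterior odds = 0.890/(1−0.890) = 8.0909. LR = 0.75/0.07 = 10.7143.
Prior odds = 8.0909/10.7143 = 0.7551, so P(C) = 0.7551/(1+0.7551) ≈ 0.43.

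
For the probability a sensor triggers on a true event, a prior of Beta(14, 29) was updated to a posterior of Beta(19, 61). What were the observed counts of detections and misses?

Beta is conjugate to the binomial likelihood: posterior = Beta(a+s, b+f).
Match parameters: s=19−14=5, f=61−29=32.

5 detections and 32 misses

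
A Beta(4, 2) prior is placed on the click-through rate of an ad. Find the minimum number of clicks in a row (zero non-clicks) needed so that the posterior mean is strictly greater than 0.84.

After k clicks and 0 non-clicks the posterior is Beta(4+k, 2), with mean (4+k)/(4+2+k).
Set (4+k)/(6+k) > 0.84 and solve: k > (0.84·6 − 4)/(1 − 0.84) = 6.500.
The smallest integer exceeding 6.500 is 7, and checking k=7: (11)/(13) = 0.8462 > 0.84.

k = 7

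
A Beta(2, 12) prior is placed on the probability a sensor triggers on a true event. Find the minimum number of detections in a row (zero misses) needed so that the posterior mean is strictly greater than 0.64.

k = 20

After k detections and 0 misses the posterior is Beta(2+k, 12), with mean (2+k)/(2+12+k).
Set (2+k)/(14+k) > 0.64 and solve: k > (0.64·14 − 2)/(1 − 0.64) = 19.333.
The smallest integer exceeding 19.333 is 20, and checking k=20: (22)/(34) = 0.6471 > 0.64.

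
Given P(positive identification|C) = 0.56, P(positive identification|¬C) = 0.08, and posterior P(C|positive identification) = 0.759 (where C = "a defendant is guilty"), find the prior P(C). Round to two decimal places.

Bayes' rule in odds form gives O(C|E) = O(C)·[P(E|C)/P(E|¬C)], hence O(C) = O(C|E)/LR.
Posterior odds = 0.759/(1−0.759) = 3.1494. LR = 0.56/0.08 = 7.0000.
Prior odds = 3.1494/7.0000 = 0.4499, so P(C) = 0.4499/(1+0.4499) ≈ 0.31.

P(C) = 0.31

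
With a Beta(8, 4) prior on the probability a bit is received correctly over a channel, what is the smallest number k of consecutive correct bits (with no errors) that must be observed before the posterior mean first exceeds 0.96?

After k correct bits and 0 errors the posterior is Beta(8+k, 4), with mean (8+k)/(8+4+k).
Set (8+k)/(12+k) > 0.96 and solve: k > (0.96·12 − 8)/(1 − 0.96) = 88.000.
The smallest integer exceeding 88.000 is 89.

k = 89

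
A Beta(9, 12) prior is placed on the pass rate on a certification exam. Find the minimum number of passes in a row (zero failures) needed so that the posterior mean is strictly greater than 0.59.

After k passes and 0 failures the posterior is Beta(9+k, 12), with mean (9+k)/(9+12+k).
Set (9+k)/(21+k) > 0.59 and solve: k > (0.59·21 − 9)/(1 − 0.59) = 8.268.
The smallest integer exceeding 8.268 is 9, and checking k=9: (18)/(30) = 0.6000 > 0.59.

k = 9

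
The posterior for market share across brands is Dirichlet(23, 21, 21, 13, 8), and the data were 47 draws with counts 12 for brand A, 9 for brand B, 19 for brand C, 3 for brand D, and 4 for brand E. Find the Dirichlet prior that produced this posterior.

Dirichlet(11, 12, 2, 10, 4)

For a Dirichlet(α) prior with multinomial counts c, the posterior is Dirichlet(α + c) componentwise.
Subtract each count from the matching posterior parameter: 23−12=11, 21−9=12, 21−19=2, 13−3=10, 8−4=4.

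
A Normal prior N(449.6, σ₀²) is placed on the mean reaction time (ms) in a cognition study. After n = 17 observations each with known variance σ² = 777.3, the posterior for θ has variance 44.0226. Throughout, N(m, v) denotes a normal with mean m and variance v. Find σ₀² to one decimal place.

σ₀² = 1183.4

For the Normal–Normal model with known σ², precisions add: τ_n = τ₀ + n/σ².
So 1/σ₀² = 1/44.0226 − 17/777.3 = 0.022716 − 0.021871 = 0.000845.
Hence σ₀² = 1/0.000845 ≈ 1183.4.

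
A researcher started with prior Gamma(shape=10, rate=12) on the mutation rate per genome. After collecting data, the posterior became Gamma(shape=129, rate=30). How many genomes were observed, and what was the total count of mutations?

n = 18 genomes with total 119 mutations

Gamma–Poisson conjugacy: posterior shape = α + Σxᵢ, posterior rate = β + n.
Matching: Σxᵢ = 129 − 10 = 119 and n = 30 − 12 = 18.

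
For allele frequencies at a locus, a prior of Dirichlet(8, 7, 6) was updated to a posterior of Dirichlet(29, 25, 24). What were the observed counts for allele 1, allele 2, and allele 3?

For a Dirichlet(α) prior with multinomial counts c, the posterior is Dirichlet(α + c) componentwise.
Counts are posterior − prior componentwise: 29−8=21, 25−7=18, 24−6=18.

counts (21, 18, 18)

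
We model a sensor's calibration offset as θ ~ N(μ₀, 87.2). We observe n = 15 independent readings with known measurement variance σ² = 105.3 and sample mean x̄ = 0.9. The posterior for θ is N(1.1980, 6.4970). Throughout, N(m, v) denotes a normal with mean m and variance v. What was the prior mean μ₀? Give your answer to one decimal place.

With known observation variance, the Normal–Normal posterior has precision τ_n = τ₀ + n/σ² and mean μ_n = (τ₀μ₀ + (n/σ²)x̄)/τ_n.
Here τ₀ = 1/87.2 = 0.011468 and τ_data = 15/105.3 = 0.142450, so τ_n = 0.153918.
Rearranging for μ₀: μ₀ = (μ_n·τ_n − τ_data·x̄)/τ₀ = (1.1980·0.153918 − 0.142450·0.9) / 0.011468 = 0.056189/0.011468 ≈ 4.9.

μ₀ = 4.9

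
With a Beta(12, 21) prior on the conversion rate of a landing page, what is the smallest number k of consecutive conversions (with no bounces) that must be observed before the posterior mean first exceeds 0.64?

k = 26

After k conversions and 0 bounces the posterior is Beta(12+k, 21), with mean (12+k)/(12+21+k).
Set (12+k)/(33+k) > 0.64 and solve: k > (0.64·33 − 12)/(1 − 0.64) = 25.333.
The smallest integer exceeding 25.333 is 26, and checking k=26: (38)/(59) = 0.6441 > 0.64.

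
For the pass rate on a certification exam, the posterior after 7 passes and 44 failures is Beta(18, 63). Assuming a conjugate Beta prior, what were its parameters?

Under Beta–binomial conjugacy the posterior parameters are (a+s, b+f).
Subtract the data counts: 18−7=11, 63−44=19.

Beta(11, 19)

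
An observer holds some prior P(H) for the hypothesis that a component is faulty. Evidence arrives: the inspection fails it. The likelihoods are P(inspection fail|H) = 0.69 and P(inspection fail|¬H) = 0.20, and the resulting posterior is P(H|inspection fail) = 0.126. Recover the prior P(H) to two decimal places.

P(H) = 0.04

In odds form, posterior odds = prior odds × likelihood ratio, so prior odds = posterior odds ÷ LR.
Posterior odds = 0.126/(1−0.126) = 0.1442. LR = 0.69/0.20 = 3.4500.
Prior odds = 0.1442/3.4500 = 0.0418, so P(H) = 0.0418/(1+0.0418) ≈ 0.04.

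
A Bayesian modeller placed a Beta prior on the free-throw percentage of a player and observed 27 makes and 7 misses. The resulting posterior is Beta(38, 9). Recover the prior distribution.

Beta(11, 2)

Under Beta–binomial conjugacy the posterior parameters are (a+s, b+f).
So a = 38 − 27 = 11 and b = 9 − 7 = 2.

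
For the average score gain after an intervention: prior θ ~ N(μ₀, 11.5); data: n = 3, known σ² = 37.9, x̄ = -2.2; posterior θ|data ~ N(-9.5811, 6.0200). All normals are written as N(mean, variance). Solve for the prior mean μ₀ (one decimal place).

μ₀ = -16.3

The posterior mean is a precision-weighted average: μ_n = (τ₀μ₀ + τ_data·x̄)/(τ₀+τ_data), with τ₀=1/σ₀² and τ_data=n/σ².
Here τ₀ = 1/11.5 = 0.086957 and τ_data = 3/37.9 = 0.079156, so τ_n = 0.166113.
Rearranging for μ₀: μ₀ = (μ_n·τ_n − τ_data·x̄)/τ₀ = (-9.5811·0.166113 − 0.079156·-2.2) / 0.086957 = -1.417402/0.086957 ≈ -16.3.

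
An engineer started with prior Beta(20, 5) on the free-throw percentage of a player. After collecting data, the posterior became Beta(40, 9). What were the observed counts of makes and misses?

20 makes and 4 misses

Beta is conjugate to the binomial likelihood: posterior = Beta(α+s, β+f).
So s = 40 − 20 = 20 and f = 9 − 5 = 4.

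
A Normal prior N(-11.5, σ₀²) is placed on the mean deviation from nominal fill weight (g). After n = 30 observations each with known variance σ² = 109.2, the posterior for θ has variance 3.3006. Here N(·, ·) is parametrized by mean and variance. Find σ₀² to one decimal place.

Posterior precision equals prior precision plus data precision: 1/σ_n² = 1/σ₀² + n/σ².
So 1/σ₀² = 1/3.3006 − 30/109.2 = 0.302975 − 0.274725 = 0.028250.
Hence σ₀² = 1/0.028250 ≈ 35.4.

σ₀² = 35.4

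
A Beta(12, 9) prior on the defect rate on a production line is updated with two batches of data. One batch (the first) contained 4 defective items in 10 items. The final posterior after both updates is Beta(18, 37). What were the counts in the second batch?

2 defective items and 22 good items

Because Beta–binomial updating is additive in the counts, the combined data contributed (α_post−α_prior, β_post−β_prior) successes and failures.
Total across both batches: 18−12=6 defective items, 37−9=28 good items.
Subtract the first batch: 6−4=2 defective items and 28−6=22 good items.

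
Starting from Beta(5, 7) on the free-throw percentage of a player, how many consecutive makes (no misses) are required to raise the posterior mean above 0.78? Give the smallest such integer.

After k makes and 0 misses the posterior is Beta(5+k, 7), with mean (5+k)/(5+7+k).
Set (5+k)/(12+k) > 0.78 and solve: k > (0.78·12 − 5)/(1 − 0.78) = 19.818.
The smallest integer exceeding 19.818 is 20, and checking k=20: (25)/(32) = 0.7812 > 0.78.

k = 20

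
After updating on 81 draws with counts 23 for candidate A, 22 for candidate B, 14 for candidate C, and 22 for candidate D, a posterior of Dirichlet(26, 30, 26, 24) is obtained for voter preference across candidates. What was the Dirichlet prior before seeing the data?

Dirichlet(3, 8, 12, 2)

For a Dirichlet(α) prior with multinomial counts c, the posterior is Dirichlet(α + c) componentwise.
Subtract each count from the matching posterior parameter: 26−23=3, 30−22=8, 26−14=12, 24−22=2.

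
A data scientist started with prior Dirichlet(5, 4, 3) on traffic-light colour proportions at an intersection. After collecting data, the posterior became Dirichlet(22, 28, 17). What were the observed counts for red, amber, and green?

For a Dirichlet(α) prior with multinomial counts c, the posterior is Dirichlet(α + c) componentwise.
Counts are posterior − prior componentwise: 22−5=17, 28−4=24, 17−3=14.

counts (17, 24, 14)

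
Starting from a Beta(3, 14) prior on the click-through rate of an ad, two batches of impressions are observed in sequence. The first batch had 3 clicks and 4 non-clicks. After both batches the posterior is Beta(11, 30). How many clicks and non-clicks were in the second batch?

5 clicks and 12 non-clicks

Because Beta–binomial updating is additive in the counts, the combined data contributed (α_post−α_prior, β_post−β_prior) successes and failures.
Total across both batches: 11−3=8 clicks, 30−14=16 non-clicks.
Subtract the first batch: 8−3=5 clicks and 16−4=12 non-clicks.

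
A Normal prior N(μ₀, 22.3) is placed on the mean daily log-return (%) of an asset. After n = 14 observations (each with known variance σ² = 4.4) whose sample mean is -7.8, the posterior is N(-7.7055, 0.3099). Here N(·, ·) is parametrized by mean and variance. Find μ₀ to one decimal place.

The posterior mean is a precision-weighted average: μ_n = (τ₀μ₀ + τ_data·x̄)/(τ₀+τ_data), with τ₀=1/σ₀² and τ_data=n/σ².
Here τ₀ = 1/22.3 = 0.044843 and τ_data = 14/4.4 = 3.181818, so τ_n = 3.226661.
Rearranging for μ₀: μ₀ = (μ_n·τ_n − τ_data·x̄)/τ₀ = (-7.7055·3.226661 − 3.181818·-7.8) / 0.044843 = -0.044856/0.044843 ≈ -1.0.

μ₀ = -1.0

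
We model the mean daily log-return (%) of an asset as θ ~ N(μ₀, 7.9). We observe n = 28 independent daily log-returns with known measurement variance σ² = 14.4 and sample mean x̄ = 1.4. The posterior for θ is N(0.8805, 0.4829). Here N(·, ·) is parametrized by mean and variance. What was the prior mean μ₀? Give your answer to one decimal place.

μ₀ = -7.1

The posterior mean is a precision-weighted average: μ_n = (τ₀μ₀ + τ_data·x̄)/(τ₀+τ_data), with τ₀=1/σ₀² and τ_data=n/σ².
Here τ₀ = 1/7.9 = 0.126582 and τ_data = 28/14.4 = 1.944444, so τ_n = 2.071026.
Rearranging for μ₀: μ₀ = (μ_n·τ_n − τ_data·x̄)/τ₀ = (0.8805·2.071026 − 1.944444·1.4) / 0.126582 = -0.898683/0.126582 ≈ -7.1.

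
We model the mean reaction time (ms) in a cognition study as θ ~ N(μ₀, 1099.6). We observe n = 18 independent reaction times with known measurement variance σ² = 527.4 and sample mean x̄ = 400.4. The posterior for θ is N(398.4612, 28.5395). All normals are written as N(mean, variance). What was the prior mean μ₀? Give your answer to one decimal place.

μ₀ = 325.7

With known observation variance, the Normal–Normal posterior has precision τ_n = τ₀ + n/σ² and mean μ_n = (τ₀μ₀ + (n/σ²)x̄)/τ_n.
Here τ₀ = 1/1099.6 = 0.000909 and τ_data = 18/527.4 = 0.034130, so τ_n = 0.035039.
Rearranging for μ₀: μ₀ = (μ_n·τ_n − τ_data·x̄)/τ₀ = (398.4612·0.035039 − 0.034130·400.4) / 0.000909 = 0.296030/0.000909 ≈ 325.7.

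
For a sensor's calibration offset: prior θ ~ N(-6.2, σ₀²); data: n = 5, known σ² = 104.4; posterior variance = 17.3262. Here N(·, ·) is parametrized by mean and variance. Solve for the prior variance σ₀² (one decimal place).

σ₀² = 101.8

For the Normal–Normal model with known σ², precisions add: τ_n = τ₀ + n/σ².
So 1/σ₀² = 1/17.3262 − 5/104.4 = 0.057716 − 0.047893 = 0.009823.
Hence σ₀² = 1/0.009823 ≈ 101.8.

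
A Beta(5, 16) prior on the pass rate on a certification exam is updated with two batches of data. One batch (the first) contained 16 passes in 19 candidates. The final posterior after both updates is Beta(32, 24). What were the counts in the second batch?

11 passes and 5 failures

Sequential conjugate updates are equivalent to a single update on the pooled data, so total successes = posterior α − prior α and total failures = posterior β − prior β.
Total across both batches: 32−5=27 passes, 24−16=8 failures.
Subtract the first batch: 27−16=11 passes and 8−3=5 failures.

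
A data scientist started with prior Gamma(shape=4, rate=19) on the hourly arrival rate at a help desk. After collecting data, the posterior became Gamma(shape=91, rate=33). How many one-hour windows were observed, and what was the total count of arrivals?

A Gamma(α, β) prior (rate parametrization) on a Poisson rate with n observations summing to S gives posterior Gamma(α+S, β+n).
Matching: Σxᵢ = 91 − 4 = 87 and n = 33 − 19 = 14.

n = 14 one-hour windows with total 87 arrivals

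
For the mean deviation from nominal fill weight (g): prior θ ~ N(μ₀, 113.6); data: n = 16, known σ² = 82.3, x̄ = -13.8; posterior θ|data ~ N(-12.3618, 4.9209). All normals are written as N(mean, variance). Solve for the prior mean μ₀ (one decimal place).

μ₀ = 19.4

With known observation variance, the Normal–Normal posterior has precision τ_n = τ₀ + n/σ² and mean μ_n = (τ₀μ₀ + (n/σ²)x̄)/τ_n.
Here τ₀ = 1/113.6 = 0.008803 and τ_data = 16/82.3 = 0.194411, so τ_n = 0.203214.
Rearranging for μ₀: μ₀ = (μ_n·τ_n − τ_data·x̄)/τ₀ = (-12.3618·0.203214 − 0.194411·-13.8) / 0.008803 = 0.170781/0.008803 ≈ 19.4.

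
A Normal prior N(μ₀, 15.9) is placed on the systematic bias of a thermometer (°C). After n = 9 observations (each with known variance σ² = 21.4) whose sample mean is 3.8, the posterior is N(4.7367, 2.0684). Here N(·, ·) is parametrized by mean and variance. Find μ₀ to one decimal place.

The posterior mean is a precision-weighted average: μ_n = (τ₀μ₀ + τ_data·x̄)/(τ₀+τ_data), with τ₀=1/σ₀² and τ_data=n/σ².
Here τ₀ = 1/15.9 = 0.062893 and τ_data = 9/21.4 = 0.420561, so τ_n = 0.483454.
Rearranging for μ₀: μ₀ = (μ_n·τ_n − τ_data·x̄)/τ₀ = (4.7367·0.483454 − 0.420561·3.8) / 0.062893 = 0.691845/0.062893 ≈ 11.0.

μ₀ = 11.0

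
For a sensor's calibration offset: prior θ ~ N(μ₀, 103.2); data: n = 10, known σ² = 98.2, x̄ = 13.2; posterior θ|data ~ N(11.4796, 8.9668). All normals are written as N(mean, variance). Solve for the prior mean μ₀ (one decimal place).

With known observation variance, the Normal–Normal posterior has precision τ_n = τ₀ + n/σ² and mean μ_n = (τ₀μ₀ + (n/σ²)x̄)/τ_n.
Here τ₀ = 1/103.2 = 0.009690 and τ_data = 10/98.2 = 0.101833, so τ_n = 0.111523.
Rearranging for μ₀: μ₀ = (μ_n·τ_n − τ_data·x̄)/τ₀ = (11.4796·0.111523 − 0.101833·13.2) / 0.009690 = -0.063956/0.009690 ≈ -6.6.

μ₀ = -6.6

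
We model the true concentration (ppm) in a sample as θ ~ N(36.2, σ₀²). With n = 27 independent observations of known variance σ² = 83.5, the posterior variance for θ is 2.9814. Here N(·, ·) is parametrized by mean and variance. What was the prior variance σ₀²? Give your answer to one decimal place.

σ₀² = 82.9

Posterior precision equals prior precision plus data precision: 1/σ_n² = 1/σ₀² + n/σ².
So 1/σ₀² = 1/2.9814 − 27/83.5 = 0.335413 − 0.323353 = 0.012060.
Hence σ₀² = 1/0.012060 ≈ 82.9.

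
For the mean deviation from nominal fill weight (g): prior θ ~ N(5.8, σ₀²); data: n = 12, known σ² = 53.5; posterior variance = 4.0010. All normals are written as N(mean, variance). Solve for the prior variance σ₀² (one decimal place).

For the Normal–Normal model with known σ², precisions add: τ_n = τ₀ + n/σ².
So 1/σ₀² = 1/4.0010 − 12/53.5 = 0.249938 − 0.224299 = 0.025639.
Hence σ₀² = 1/0.025639 ≈ 39.0.

σ₀² = 39.0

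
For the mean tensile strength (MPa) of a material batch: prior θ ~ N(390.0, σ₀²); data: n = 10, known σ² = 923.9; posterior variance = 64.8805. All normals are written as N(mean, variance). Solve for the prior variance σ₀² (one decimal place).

σ₀² = 217.9

For the Normal–Normal model with known σ², precisions add: τ_n = τ₀ + n/σ².
So 1/σ₀² = 1/64.8805 − 10/923.9 = 0.015413 − 0.010824 = 0.004589.
Hence σ₀² = 1/0.004589 ≈ 217.9.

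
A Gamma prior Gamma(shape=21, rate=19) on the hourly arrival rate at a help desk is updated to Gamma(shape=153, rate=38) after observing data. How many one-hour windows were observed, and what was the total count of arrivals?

A Gamma(α, β) prior (rate parametrization) on a Poisson rate with n observations summing to S gives posterior Gamma(α+S, β+n).
Matching: Σxᵢ = 153 − 21 = 132 and n = 38 − 19 = 19.

n = 19 one-hour windows with total 132 arrivals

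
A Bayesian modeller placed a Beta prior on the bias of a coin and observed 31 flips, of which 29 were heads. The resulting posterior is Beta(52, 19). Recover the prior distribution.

Under Beta–binomial conjugacy the posterior parameters are (a+s, b+f).
So a = 52 − 29 = 23 and b = 19 − 2 = 17.

Beta(23, 17)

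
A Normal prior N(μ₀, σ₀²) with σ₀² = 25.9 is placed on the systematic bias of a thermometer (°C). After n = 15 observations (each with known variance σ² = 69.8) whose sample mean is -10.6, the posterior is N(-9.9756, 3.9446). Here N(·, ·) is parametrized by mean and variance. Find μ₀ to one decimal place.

The posterior mean is a precision-weighted average: μ_n = (τ₀μ₀ + τ_data·x̄)/(τ₀+τ_data), with τ₀=1/σ₀² and τ_data=n/σ².
Here τ₀ = 1/25.9 = 0.038610 and τ_data = 15/69.8 = 0.214900, so τ_n = 0.253510.
Rearranging for μ₀: μ₀ = (μ_n·τ_n − τ_data·x̄)/τ₀ = (-9.9756·0.253510 − 0.214900·-10.6) / 0.038610 = -0.250974/0.038610 ≈ -6.5.

μ₀ = -6.5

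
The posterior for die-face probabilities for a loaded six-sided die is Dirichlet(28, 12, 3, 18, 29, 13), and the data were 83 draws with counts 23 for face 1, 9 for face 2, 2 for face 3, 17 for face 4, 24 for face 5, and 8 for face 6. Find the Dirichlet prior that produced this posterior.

For a Dirichlet(α) prior with multinomial counts c, the posterior is Dirichlet(α + c) componentwise.
Subtract each count from the matching posterior parameter: 28−23=5, 12−9=3, 3−2=1, 18−17=1, 29−24=5, 13−8=5.

Dirichlet(5, 3, 1, 1, 5, 5)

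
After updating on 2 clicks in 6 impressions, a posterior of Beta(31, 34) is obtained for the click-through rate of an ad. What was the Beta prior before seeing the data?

A Beta(α, β) prior with s successes and f failures in binomial data gives a Beta(α+s, β+f) posterior.
So α = 31 − 2 = 29 and β = 34 − 4 = 30.

Beta(29, 30)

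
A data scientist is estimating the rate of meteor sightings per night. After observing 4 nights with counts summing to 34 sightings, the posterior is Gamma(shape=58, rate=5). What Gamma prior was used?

Gamma(shape=24, rate=1)

A Gamma(α, β) prior (rate parametrization) on a Poisson rate with n observations summing to S gives posterior Gamma(α+S, β+n).
So α = 58 − 34 = 24 and β = 5 − 4 = 1.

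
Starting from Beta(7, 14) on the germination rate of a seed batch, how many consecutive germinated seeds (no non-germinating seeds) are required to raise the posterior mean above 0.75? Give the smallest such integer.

After k germinated seeds and 0 non-germinating seeds the posterior is Beta(7+k, 14), with mean (7+k)/(7+14+k).
Set (7+k)/(21+k) > 0.75 and solve: k > (0.75·21 − 7)/(1 − 0.75) = 35.000.
The smallest integer exceeding 35.000 is 36, and checking k=36: (43)/(57) = 0.7544 > 0.75.

k = 36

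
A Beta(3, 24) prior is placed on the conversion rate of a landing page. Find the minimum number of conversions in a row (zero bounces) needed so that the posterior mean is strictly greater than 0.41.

After k conversions and 0 bounces the posterior is Beta(3+k, 24), with mean (3+k)/(3+24+k).
Set (3+k)/(27+k) > 0.41 and solve: k > (0.41·27 − 3)/(1 − 0.41) = 13.678.
The smallest integer exceeding 13.678 is 14, and checking k=14: (17)/(41) = 0.4146 > 0.41.

k = 14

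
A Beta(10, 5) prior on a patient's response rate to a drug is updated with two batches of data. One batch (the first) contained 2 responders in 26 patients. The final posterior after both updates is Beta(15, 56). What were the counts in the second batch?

3 responders and 27 non-responders

Sequential conjugate updates are equivalent to a single update on the pooled data, so total successes = posterior α − prior α and total failures = posterior β − prior β.
Total across both batches: 15−10=5 responders, 56−5=51 non-responders.
Subtract the first batch: 5−2=3 responders and 51−24=27 non-responders.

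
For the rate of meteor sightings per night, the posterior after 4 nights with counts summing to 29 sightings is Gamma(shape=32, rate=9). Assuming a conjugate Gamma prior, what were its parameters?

Gamma(shape=3, rate=5)

Gamma–Poisson conjugacy: posterior shape = α + Σxᵢ, posterior rate = β + n.
So α = 32 − 29 = 3 and β = 9 − 4 = 5.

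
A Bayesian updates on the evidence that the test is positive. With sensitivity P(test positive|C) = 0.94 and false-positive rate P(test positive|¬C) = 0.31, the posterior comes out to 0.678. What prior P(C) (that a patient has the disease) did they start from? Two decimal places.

P(C) = 0.41

In odds form, posterior odds = prior odds × likelihood ratio, so prior odds = posterior odds ÷ LR.
Posterior odds = 0.678/(1−0.678) = 2.1056. LR = 0.94/0.31 = 3.0323.
Prior odds = 2.1056/3.0323 = 0.6944, so P(C) = 0.6944/(1+0.6944) ≈ 0.41.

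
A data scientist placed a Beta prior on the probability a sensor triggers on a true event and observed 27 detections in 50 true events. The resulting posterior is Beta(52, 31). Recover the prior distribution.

Beta(25, 8)

A Beta(a, b) prior with s successes and f failures in binomial data gives a Beta(a+s, b+f) posterior.
So a = 52 − 27 = 25 and b = 31 − 23 = 8.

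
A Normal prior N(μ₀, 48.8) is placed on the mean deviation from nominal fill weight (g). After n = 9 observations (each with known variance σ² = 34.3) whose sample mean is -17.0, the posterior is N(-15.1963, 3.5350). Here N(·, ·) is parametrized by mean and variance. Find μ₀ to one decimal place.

With known observation variance, the Normal–Normal posterior has precision τ_n = τ₀ + n/σ² and mean μ_n = (τ₀μ₀ + (n/σ²)x̄)/τ_n.
Here τ₀ = 1/48.8 = 0.020492 and τ_data = 9/34.3 = 0.262391, so τ_n = 0.282883.
Rearranging for μ₀: μ₀ = (μ_n·τ_n − τ_data·x̄)/τ₀ = (-15.1963·0.282883 − 0.262391·-17.0) / 0.020492 = 0.161872/0.020492 ≈ 7.9.

μ₀ = 7.9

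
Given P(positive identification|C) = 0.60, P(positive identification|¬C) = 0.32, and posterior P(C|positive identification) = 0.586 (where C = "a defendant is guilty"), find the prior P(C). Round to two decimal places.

Bayes' rule in odds form gives O(C|E) = O(C)·[P(E|C)/P(E|¬C)], hence O(C) = O(C|E)/LR.
Posterior odds = 0.586/(1−0.586) = 1.4155. LR = 0.60/0.32 = 1.8750.
Prior odds = 1.4155/1.8750 = 0.7549, so P(C) = 0.7549/(1+0.7549) ≈ 0.43.

P(C) = 0.43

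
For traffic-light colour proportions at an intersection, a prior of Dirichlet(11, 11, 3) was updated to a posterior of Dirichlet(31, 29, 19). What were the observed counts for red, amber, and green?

counts (20, 18, 16)

For a Dirichlet(α) prior with multinomial counts c, the posterior is Dirichlet(α + c) componentwise.
Counts are posterior − prior componentwise: 31−11=20, 29−11=18, 19−3=16.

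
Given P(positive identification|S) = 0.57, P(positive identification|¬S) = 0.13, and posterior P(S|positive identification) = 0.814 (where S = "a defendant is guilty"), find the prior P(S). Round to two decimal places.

Bayes' rule in odds form gives O(S|E) = O(S)·[P(E|S)/P(E|¬S)], hence O(S) = O(S|E)/LR.
Posterior odds = 0.814/(1−0.814) = 4.3763. LR = 0.57/0.13 = 4.3846.
Prior odds = 4.3763/4.3846 = 0.9981, so P(S) = 0.9981/(1+0.9981) ≈ 0.50.

P(S) = 0.50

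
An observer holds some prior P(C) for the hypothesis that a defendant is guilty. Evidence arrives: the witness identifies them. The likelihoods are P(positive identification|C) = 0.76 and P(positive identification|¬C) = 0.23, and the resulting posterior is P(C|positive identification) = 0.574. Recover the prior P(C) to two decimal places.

P(C) = 0.29

Bayes' rule in odds form gives O(C|E) = O(C)·[P(E|C)/P(E|¬C)], hence O(C) = O(C|E)/LR.
Posterior odds = 0.574/(1−0.574) = 1.3474. LR = 0.76/0.23 = 3.3043.
Prior odds = 1.3474/3.3043 = 0.4078, so P(C) = 0.4078/(1+0.4078) ≈ 0.29.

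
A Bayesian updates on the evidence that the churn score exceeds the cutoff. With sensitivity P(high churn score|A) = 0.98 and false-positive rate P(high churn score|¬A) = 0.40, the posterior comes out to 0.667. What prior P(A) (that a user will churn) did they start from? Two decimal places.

P(A) = 0.45

Bayes' rule in odds form gives O(A|E) = O(A)·[P(E|A)/P(E|¬A)], hence O(A) = O(A|E)/LR.
Posterior odds = 0.667/(1−0.667) = 2.0030. LR = 0.98/0.40 = 2.4500.
Prior odds = 2.0030/2.4500 = 0.8176, so P(A) = 0.8176/(1+0.8176) ≈ 0.45.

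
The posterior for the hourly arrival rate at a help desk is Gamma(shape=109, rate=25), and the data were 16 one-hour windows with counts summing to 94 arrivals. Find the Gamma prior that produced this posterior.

Gamma–Poisson conjugacy: posterior shape = α + Σxᵢ, posterior rate = β + n.
So α = 109 − 94 = 15 and β = 25 − 16 = 9.

Gamma(shape=15, rate=9)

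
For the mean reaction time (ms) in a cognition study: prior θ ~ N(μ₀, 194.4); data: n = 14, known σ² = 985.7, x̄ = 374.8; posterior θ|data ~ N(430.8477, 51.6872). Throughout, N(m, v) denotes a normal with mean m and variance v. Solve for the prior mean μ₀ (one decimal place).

μ₀ = 585.6

The posterior mean is a precision-weighted average: μ_n = (τ₀μ₀ + τ_data·x̄)/(τ₀+τ_data), with τ₀=1/σ₀² and τ_data=n/σ².
Here τ₀ = 1/194.4 = 0.005144 and τ_data = 14/985.7 = 0.014203, so τ_n = 0.019347.
Rearranging for μ₀: μ₀ = (μ_n·τ_n − τ_data·x̄)/τ₀ = (430.8477·0.019347 − 0.014203·374.8) / 0.005144 = 3.012326/0.005144 ≈ 585.6.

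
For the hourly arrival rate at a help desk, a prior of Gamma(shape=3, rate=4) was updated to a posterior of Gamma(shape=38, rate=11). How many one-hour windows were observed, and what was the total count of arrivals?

n = 7 one-hour windows with total 35 arrivals

A Gamma(α, β) prior (rate parametrization) on a Poisson rate with n observations summing to S gives posterior Gamma(α+S, β+n).
Matching: Σxᵢ = 38 − 3 = 35 and n = 11 − 4 = 7.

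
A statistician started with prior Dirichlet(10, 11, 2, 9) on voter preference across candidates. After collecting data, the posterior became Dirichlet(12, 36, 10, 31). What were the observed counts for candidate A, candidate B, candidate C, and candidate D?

For a Dirichlet(α) prior with multinomial counts c, the posterior is Dirichlet(α + c) componentwise.
Counts are posterior − prior componentwise: 12−10=2, 36−11=25, 10−2=8, 31−9=22.

counts (2, 25, 8, 22)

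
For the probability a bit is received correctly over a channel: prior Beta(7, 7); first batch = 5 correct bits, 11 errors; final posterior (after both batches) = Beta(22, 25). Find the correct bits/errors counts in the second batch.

Because Beta–binomial updating is additive in the counts, the combined data contributed (α_post−α_prior, β_post−β_prior) successes and failures.
Total across both batches: 22−7=15 correct bits, 25−7=18 errors.
Subtract the first batch: 15−5=10 correct bits and 18−11=7 errors.

10 correct bits and 7 errors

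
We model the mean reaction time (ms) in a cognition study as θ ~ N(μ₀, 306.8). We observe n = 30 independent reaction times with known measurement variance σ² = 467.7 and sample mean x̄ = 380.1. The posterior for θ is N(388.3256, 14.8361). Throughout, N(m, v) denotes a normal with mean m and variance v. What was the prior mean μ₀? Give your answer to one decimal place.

μ₀ = 550.2

With known observation variance, the Normal–Normal posterior has precision τ_n = τ₀ + n/σ² and mean μ_n = (τ₀μ₀ + (n/σ²)x̄)/τ_n.
Here τ₀ = 1/306.8 = 0.003259 and τ_data = 30/467.7 = 0.064144, so τ_n = 0.067403.
Rearranging for μ₀: μ₀ = (μ_n·τ_n − τ_data·x̄)/τ₀ = (388.3256·0.067403 − 0.064144·380.1) / 0.003259 = 1.793176/0.003259 ≈ 550.2.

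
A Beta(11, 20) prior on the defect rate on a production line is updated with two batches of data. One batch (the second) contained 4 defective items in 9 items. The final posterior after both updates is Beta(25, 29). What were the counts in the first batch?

Because Beta–binomial updating is additive in the counts, the combined data contributed (α_post−α_prior, β_post−β_prior) successes and failures.
Total across both batches: 25−11=14 defective items, 29−20=9 good items.
Subtract the second batch: 14−4=10 defective items and 9−5=4 good items.

10 defective items and 4 good items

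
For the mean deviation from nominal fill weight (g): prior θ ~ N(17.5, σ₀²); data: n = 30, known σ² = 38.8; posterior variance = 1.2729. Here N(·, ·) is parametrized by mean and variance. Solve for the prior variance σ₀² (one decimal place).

Posterior precision equals prior precision plus data precision: 1/σ_n² = 1/σ₀² + n/σ².
So 1/σ₀² = 1/1.2729 − 30/38.8 = 0.785608 − 0.773196 = 0.012412.
Hence σ₀² = 1/0.012412 ≈ 80.6.

σ₀² = 80.6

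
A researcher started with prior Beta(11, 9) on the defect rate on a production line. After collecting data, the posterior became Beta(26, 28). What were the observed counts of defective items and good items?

Beta is conjugate to the binomial likelihood: posterior = Beta(a+s, b+f).
So s = 26 − 11 = 15 and f = 28 − 9 = 19.

15 defective items and 19 good items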